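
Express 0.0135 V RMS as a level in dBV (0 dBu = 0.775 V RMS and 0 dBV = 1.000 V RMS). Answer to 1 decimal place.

dBV = 20·log₁₀(V / 1.000 V).
20·log₁₀(0.0135/1.000) = -37.4 dBV.

-37.4 dBV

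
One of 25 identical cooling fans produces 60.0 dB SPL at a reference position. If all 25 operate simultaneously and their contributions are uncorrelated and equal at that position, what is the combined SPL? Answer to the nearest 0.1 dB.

74.0 dB SPL

25 equal incoherent sources raise the level by 10·log₁₀(25) = 13.98 dB.
L_total = 60.0 + 13.98 = 74.0 dB SPL.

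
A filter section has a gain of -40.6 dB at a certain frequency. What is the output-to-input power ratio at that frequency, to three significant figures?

Power ratio = 10^(dB/10).
10^(-40.6/10) = 10^(-4.060) = 0.0000871.

0.0000871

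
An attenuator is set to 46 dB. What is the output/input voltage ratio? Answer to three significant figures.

Voltage ratio = 10^(dB/20).
10^(-46/20) = 10^(-2.300) = 0.00501.

0.00501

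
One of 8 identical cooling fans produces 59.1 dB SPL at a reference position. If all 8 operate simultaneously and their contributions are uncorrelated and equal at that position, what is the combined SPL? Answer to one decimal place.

8 equal incoherent sources raise the level by 10·log₁₀(8) = 9.03 dB.
L_total = 59.1 + 9.03 = 68.1 dB SPL.

68.1 dB SPL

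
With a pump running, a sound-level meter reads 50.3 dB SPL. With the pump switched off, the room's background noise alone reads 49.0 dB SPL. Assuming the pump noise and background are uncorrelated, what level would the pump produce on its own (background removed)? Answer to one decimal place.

Subtract intensities: L_src = 10·log₁₀(10^(L_total/10) − 10^(L_bg/10)).
L_src = 10·log₁₀(10^(50.3/10) − 10^(49.0/10)) = 10·log₁₀(27720) = 44.4 dB SPL.

44.4 dB SPL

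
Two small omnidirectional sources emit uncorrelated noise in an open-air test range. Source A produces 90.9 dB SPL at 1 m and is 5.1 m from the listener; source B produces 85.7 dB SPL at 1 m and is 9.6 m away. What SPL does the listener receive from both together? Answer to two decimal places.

77.10 dB SPL

At the listener: L_A = 90.9 − 20·log₁₀(5.1) = 76.749 dB; L_B = 85.7 − 20·log₁₀(9.6) = 66.055 dB.
Combined: 10·log₁₀(10^(76.749/10)+10^(66.055/10)) = 77.10 dB SPL.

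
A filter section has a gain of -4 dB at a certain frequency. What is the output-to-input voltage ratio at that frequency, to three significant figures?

Voltage ratio = 10^(dB/20).
10^(-4/20) = 10^(-0.2000) = 0.631.

0.631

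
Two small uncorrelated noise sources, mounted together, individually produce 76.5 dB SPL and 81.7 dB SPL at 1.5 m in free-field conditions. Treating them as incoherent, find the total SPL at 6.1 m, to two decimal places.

Combined at 1.5 m: 10·log₁₀(10^(76.5/10)+10^(81.7/10)) = 82.846 dB SPL.
Then apply −20·log₁₀(6.1/1.5) = -12.185 dB → 70.66 dB SPL.

70.66 dB SPL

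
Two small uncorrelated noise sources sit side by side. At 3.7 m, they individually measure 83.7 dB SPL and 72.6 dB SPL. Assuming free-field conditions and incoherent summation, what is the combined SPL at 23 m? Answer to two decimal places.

Combined at 3.7 m: 10·log₁₀(10^(83.7/10)+10^(72.6/10)) = 84.025 dB SPL.
Then apply −20·log₁₀(23/3.7) = -15.871 dB → 68.15 dB SPL.

68.15 dB SPL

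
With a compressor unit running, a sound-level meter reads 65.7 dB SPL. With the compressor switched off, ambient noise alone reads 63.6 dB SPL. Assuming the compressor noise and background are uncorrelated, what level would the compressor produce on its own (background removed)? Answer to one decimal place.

Background correction is a power subtraction:
L_src = 10·log₁₀(10^(65.7/10) − 10^(63.6/10)) = 10·log₁₀(1424000) = 61.5 dB SPL.

61.5 dB SPL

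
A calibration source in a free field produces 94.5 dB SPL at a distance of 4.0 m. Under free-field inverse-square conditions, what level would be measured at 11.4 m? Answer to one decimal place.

Inverse-square spreading gives ΔL = −20·log₁₀(d₂/d₁).
ΔL = −20·log₁₀(11.4/4.0) = -9.10 dB, so L₂ = 94.5 + (-9.10) = 85.4 dB SPL.

85.4 dB SPL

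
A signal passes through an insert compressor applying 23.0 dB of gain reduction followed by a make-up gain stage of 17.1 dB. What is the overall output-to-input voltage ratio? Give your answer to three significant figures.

Net gain = (−23.0) + 17.1 = -5.9 dB.
Voltage ratio = 10^(-5.9/20) = 0.507.

0.507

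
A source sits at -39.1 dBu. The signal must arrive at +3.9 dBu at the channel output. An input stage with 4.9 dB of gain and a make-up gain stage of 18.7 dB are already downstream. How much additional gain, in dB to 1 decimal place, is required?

19.4 dB

The required make-up gain is the shortfall in the dB sum.
G = +3.9 − (-39.1) − 4.9 − 18.7 = 19.4 dB.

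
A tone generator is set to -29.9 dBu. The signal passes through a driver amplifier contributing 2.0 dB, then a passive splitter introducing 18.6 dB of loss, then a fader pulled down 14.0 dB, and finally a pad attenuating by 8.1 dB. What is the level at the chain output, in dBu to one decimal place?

-68.6 dBu

In dB, series stages simply add:
-29.9 + 2.0 − 18.6 − 14.0 − 8.1 = -68.6 dBu.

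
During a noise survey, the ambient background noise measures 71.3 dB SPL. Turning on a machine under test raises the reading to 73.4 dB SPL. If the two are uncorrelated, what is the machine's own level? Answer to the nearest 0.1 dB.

Remove the background by subtracting linear intensities:
L_src = 10·log₁₀(10^(73.4/10) − 10^(71.3/10)) = 10·log₁₀(8388000) = 69.2 dB SPL.

69.2 dB SPL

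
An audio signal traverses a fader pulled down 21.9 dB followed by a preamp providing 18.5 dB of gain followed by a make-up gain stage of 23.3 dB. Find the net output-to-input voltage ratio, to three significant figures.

Net gain = (−21.9) + 18.5 + 23.3 = 19.9 dB.
Voltage ratio = 10^(19.9/20) = 9.89.

9.89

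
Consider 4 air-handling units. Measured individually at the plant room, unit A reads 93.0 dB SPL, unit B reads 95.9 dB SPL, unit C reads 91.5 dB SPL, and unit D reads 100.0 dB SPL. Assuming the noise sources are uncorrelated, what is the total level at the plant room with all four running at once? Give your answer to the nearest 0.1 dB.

102.4 dB SPL

Add the sources as powers (linear), then convert back to dB:
L_total = 10·log₁₀(10^(93.0/10) + 10^(95.9/10) + 10^(91.5/10) + 10^(100.0/10)) = 10·log₁₀(17298000000) = 102.4 dB SPL.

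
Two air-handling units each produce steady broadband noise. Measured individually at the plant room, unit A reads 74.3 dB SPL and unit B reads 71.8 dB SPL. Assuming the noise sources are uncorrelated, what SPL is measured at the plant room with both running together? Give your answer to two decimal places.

76.24 dB SPL

Uncorrelated sources add in intensity (power), not in dB.
L_total = 10·log₁₀(10^(74.3/10) + 10^(71.8/10)) = 10·log₁₀(42050000) = 76.24 dB SPL.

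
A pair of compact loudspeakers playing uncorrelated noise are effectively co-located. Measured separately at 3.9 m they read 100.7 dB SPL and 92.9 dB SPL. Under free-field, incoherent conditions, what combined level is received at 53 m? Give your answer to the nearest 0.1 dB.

Combined at 3.9 m: 10·log₁₀(10^(100.7/10)+10^(92.9/10)) = 101.37 dB SPL.
Then apply −20·log₁₀(53/3.9) = -22.66 dB → 78.7 dB SPL.

78.7 dB SPL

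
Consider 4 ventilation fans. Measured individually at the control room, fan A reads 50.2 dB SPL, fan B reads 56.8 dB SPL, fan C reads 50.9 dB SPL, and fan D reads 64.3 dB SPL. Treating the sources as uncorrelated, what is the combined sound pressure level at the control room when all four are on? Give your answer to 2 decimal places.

65.31 dB SPL

Uncorrelated sources add in intensity (power), not in dB.
L_total = 10·log₁₀(10^(50.2/10) + 10^(56.8/10) + 10^(50.9/10) + 10^(64.3/10)) = 10·log₁₀(3398000) = 65.31 dB SPL.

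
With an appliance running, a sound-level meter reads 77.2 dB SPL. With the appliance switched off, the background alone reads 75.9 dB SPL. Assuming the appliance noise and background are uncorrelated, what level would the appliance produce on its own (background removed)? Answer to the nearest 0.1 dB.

71.3 dB SPL

Remove the background by subtracting linear intensities:
L_src = 10·log₁₀(10^(77.2/10) − 10^(75.9/10)) = 10·log₁₀(13580000) = 71.3 dB SPL.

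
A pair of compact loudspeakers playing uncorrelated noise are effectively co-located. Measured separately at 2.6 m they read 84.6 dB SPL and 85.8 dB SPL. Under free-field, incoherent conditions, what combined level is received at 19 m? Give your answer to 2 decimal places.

Combined at 2.6 m: 10·log₁₀(10^(84.6/10)+10^(85.8/10)) = 88.252 dB SPL.
Then apply −20·log₁₀(19/2.6) = -17.276 dB → 70.98 dB SPL.

70.98 dB SPL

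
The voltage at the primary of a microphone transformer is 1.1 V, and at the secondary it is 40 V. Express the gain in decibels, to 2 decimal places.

For a voltage ratio, dB = 20·log₁₀(V₂/V₁).
20·log₁₀(40/1.1) = 20·log₁₀(36.36) = 31.21 dB.

31.21 dB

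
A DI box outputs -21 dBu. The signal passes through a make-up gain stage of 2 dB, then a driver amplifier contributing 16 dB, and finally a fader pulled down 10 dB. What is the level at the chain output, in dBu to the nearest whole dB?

-13 dBu

Cascaded gains and losses add directly in dB.
-21 + 2 + 16 − 10 = -13 dBu.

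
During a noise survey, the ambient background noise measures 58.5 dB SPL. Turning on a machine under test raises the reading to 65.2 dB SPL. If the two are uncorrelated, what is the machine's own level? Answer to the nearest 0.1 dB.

64.2 dB SPL

Background correction is a power subtraction:
L_src = 10·log₁₀(10^(65.2/10) − 10^(58.5/10)) = 10·log₁₀(2603000) = 64.2 dB SPL.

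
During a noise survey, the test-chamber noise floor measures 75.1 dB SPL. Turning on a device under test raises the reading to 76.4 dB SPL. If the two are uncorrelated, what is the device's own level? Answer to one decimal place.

Background correction is a power subtraction:
L_src = 10·log₁₀(10^(76.4/10) − 10^(75.1/10)) = 10·log₁₀(11290000) = 70.5 dB SPL.

70.5 dB SPL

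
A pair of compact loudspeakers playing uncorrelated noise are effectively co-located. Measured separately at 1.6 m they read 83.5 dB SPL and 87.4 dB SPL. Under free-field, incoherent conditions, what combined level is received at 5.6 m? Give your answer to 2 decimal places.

Combined at 1.6 m: 10·log₁₀(10^(83.5/10)+10^(87.4/10)) = 88.884 dB SPL.
Then apply −20·log₁₀(5.6/1.6) = -10.881 dB → 78.00 dB SPL.

78.00 dB SPL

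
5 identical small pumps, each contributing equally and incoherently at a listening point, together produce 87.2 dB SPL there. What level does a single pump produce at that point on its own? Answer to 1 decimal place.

5 equal incoherent sources add 10·log₁₀(5) = 6.99 dB over one source.
L_one = 87.2 − 6.99 = 80.2 dB SPL.

80.2 dB SPL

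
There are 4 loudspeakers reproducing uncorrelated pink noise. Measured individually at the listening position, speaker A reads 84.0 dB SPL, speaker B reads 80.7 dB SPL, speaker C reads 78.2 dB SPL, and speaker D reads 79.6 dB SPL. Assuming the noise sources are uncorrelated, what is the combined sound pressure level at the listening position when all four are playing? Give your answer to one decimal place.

87.2 dB SPL

Incoherent sources sum as intensities:
L_total = 10·log₁₀(10^(84.0/10) + 10^(80.7/10) + 10^(78.2/10) + 10^(79.6/10)) = 10·log₁₀(525900000) = 87.2 dB SPL.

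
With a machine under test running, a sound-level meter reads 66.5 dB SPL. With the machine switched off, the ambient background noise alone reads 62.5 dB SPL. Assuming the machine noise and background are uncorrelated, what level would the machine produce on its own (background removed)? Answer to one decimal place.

64.3 dB SPL

Background correction is a power subtraction:
L_src = 10·log₁₀(10^(66.5/10) − 10^(62.5/10)) = 10·log₁₀(2689000) = 64.3 dB SPL.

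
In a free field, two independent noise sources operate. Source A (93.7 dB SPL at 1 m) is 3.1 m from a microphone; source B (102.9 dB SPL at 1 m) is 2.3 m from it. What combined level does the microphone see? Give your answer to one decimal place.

95.9 dB SPL

At the listener: L_A = 93.7 − 20·log₁₀(3.1) = 83.87 dB; L_B = 102.9 − 20·log₁₀(2.3) = 95.67 dB.
Combined: 10·log₁₀(10^(83.87/10)+10^(95.67/10)) = 95.9 dB SPL.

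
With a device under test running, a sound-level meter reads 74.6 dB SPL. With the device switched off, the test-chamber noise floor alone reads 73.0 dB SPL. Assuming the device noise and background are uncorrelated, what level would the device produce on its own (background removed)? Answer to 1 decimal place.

69.5 dB SPL

Remove the background by subtracting linear intensities:
L_src = 10·log₁₀(10^(74.6/10) − 10^(73.0/10)) = 10·log₁₀(8888000) = 69.5 dB SPL.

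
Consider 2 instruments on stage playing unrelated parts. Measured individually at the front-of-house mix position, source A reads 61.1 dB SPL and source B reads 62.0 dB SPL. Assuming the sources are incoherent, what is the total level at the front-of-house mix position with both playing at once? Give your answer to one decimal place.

Incoherent sources sum as intensities:
L_total = 10·log₁₀(10^(61.1/10) + 10^(62.0/10)) = 10·log₁₀(2873000) = 64.6 dB SPL.

64.6 dB SPL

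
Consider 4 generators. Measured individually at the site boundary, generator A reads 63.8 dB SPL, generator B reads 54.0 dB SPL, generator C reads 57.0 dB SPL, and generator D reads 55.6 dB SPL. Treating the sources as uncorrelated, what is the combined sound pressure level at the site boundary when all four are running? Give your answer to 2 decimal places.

65.46 dB SPL

Uncorrelated sources add in intensity (power), not in dB.
L_total = 10·log₁₀(10^(63.8/10) + 10^(54.0/10) + 10^(57.0/10) + 10^(55.6/10)) = 10·log₁₀(3514000) = 65.46 dB SPL.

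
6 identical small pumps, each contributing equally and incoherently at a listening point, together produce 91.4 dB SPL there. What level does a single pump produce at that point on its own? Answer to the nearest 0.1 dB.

6 equal incoherent sources add 10·log₁₀(6) = 7.78 dB over one source.
L_one = 91.4 − 7.78 = 83.6 dB SPL.

83.6 dB SPL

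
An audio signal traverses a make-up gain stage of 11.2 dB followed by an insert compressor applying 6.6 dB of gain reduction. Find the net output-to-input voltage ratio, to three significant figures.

1.70

Net gain = 11.2 + (−6.6) = 4.6 dB.
Voltage ratio = 10^(4.6/20) = 1.70.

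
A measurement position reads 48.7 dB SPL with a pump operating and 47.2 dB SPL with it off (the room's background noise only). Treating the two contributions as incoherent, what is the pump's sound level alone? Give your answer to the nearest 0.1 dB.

43.4 dB SPL

Remove the background by subtracting linear intensities:
L_src = 10·log₁₀(10^(48.7/10) − 10^(47.2/10)) = 10·log₁₀(21650) = 43.4 dB SPL.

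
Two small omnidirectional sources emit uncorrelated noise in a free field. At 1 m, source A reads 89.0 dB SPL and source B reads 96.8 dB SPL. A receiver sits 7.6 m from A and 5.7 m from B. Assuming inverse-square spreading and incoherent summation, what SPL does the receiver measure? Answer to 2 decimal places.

At the listener: L_A = 89.0 − 20·log₁₀(7.6) = 71.384 dB; L_B = 96.8 − 20·log₁₀(5.7) = 81.683 dB.
Combined: 10·log₁₀(10^(71.384/10)+10^(81.683/10)) = 82.07 dB SPL.

82.07 dB SPL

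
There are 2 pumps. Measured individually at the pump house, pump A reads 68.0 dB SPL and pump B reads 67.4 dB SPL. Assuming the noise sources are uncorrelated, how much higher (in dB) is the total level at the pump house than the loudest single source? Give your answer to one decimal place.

2.7 dB

Add the sources as powers (linear), then convert back to dB:
L_total = 10·log₁₀(10^(68.0/10) + 10^(67.4/10)) = 70.72 dB SPL.
Excess over the loudest (68.0 dB): 70.72 − 68.0 = 2.7 dB.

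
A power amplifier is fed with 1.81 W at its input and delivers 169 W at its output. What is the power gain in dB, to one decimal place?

19.7 dB

For a power ratio, dB = 10·log₁₀(P₂/P₁).
10·log₁₀(169/1.81) = 10·log₁₀(93.37) = 19.7 dB.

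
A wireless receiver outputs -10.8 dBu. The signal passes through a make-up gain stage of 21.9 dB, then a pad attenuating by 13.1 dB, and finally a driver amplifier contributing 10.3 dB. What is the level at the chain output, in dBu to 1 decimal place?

+8.3 dBu

Cascaded gains and losses add directly in dB.
-10.8 + 21.9 − 13.1 + 10.3 = +8.3 dBu.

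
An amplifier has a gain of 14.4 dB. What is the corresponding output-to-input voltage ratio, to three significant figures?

Voltage ratio = 10^(dB/20).
10^(14.4/20) = 10^(0.7200) = 5.25.

5.25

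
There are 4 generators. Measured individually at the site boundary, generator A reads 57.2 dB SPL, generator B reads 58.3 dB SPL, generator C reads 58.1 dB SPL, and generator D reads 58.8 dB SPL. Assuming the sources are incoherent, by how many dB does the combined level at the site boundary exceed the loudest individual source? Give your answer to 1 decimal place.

Incoherent sources sum as intensities:
L_total = 10·log₁₀(10^(57.2/10) + 10^(58.3/10) + 10^(58.1/10) + 10^(58.8/10)) = 64.16 dB SPL.
Excess over the loudest (58.8 dB): 64.16 − 58.8 = 5.4 dB.

5.4 dB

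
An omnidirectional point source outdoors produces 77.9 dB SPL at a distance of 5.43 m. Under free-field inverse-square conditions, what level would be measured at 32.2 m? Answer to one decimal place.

62.4 dB SPL

Free-field point source: level drops by 20·log₁₀ of the distance ratio.
ΔL = −20·log₁₀(32.2/5.43) = -15.46 dB, so L₂ = 77.9 + (-15.46) = 62.4 dB SPL.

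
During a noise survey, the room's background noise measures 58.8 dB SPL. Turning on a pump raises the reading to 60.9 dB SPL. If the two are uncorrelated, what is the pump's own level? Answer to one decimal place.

Remove the background by subtracting linear intensities:
L_src = 10·log₁₀(10^(60.9/10) − 10^(58.8/10)) = 10·log₁₀(471700) = 56.7 dB SPL.

56.7 dB SPL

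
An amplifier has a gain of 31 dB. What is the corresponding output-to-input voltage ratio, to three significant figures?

Voltage ratio = 10^(dB/20).
10^(31/20) = 10^(1.550) = 35.5.

35.5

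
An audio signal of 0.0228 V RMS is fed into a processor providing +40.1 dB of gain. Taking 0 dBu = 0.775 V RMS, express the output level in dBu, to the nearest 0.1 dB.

+9.5 dBu

Input level: 20·log₁₀(0.0228/0.775) = -30.63 dBu.
Output: -30.63 + 40.1 = +9.5 dBu.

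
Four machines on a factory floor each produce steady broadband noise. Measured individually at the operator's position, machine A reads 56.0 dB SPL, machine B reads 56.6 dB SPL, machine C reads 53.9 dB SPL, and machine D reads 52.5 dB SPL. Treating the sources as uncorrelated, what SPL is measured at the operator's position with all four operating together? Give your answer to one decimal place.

61.1 dB SPL

Add the sources as powers (linear), then convert back to dB:
L_total = 10·log₁₀(10^(56.0/10) + 10^(56.6/10) + 10^(53.9/10) + 10^(52.5/10)) = 10·log₁₀(1278000) = 61.1 dB SPL.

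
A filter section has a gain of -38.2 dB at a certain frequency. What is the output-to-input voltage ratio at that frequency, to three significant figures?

0.0123

Voltage ratio = 10^(dB/20).
10^(-38.2/20) = 10^(-1.910) = 0.0123.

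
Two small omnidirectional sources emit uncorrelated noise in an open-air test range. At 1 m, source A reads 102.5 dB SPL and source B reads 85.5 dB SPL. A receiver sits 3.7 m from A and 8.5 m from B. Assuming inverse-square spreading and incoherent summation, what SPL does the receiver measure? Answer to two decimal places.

At the listener: L_A = 102.5 − 20·log₁₀(3.7) = 91.136 dB; L_B = 85.5 − 20·log₁₀(8.5) = 66.912 dB.
Combined: 10·log₁₀(10^(91.136/10)+10^(66.912/10)) = 91.15 dB SPL.

91.15 dB SPL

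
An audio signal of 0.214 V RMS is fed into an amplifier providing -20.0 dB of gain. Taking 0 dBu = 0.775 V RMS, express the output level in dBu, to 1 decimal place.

Input level: 20·log₁₀(0.214/0.775) = -11.18 dBu.
Output: -11.18 − 20.0 = -31.2 dBu.

-31.2 dBu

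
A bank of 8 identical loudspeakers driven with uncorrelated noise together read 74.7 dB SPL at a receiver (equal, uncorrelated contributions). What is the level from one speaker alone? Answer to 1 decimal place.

8 equal incoherent sources add 10·log₁₀(8) = 9.03 dB over one source.
L_one = 74.7 − 9.03 = 65.7 dB SPL.

65.7 dB SPL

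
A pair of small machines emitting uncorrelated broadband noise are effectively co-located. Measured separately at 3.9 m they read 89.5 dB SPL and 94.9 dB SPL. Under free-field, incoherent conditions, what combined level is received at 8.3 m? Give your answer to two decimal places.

89.44 dB SPL

Combined at 3.9 m: 10·log₁₀(10^(89.5/10)+10^(94.9/10)) = 96.001 dB SPL.
Then apply −20·log₁₀(8.3/3.9) = -6.560 dB → 89.44 dB SPL.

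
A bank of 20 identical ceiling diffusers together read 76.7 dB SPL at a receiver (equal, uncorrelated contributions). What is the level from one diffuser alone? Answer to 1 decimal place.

20 equal incoherent sources add 10·log₁₀(20) = 13.01 dB over one source.
L_one = 76.7 − 13.01 = 63.7 dB SPL.

63.7 dB SPL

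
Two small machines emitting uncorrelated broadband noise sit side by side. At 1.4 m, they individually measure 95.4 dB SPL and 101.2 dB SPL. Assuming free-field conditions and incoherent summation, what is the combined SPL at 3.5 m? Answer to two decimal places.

Combined at 1.4 m: 10·log₁₀(10^(95.4/10)+10^(101.2/10)) = 102.214 dB SPL.
Then apply −20·log₁₀(3.5/1.4) = -7.959 dB → 94.26 dB SPL.

94.26 dB SPL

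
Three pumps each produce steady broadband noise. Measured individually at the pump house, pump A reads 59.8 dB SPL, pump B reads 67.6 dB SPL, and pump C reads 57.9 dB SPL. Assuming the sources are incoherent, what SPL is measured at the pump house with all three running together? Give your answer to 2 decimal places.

Incoherent sources sum as intensities:
L_total = 10·log₁₀(10^(59.8/10) + 10^(67.6/10) + 10^(57.9/10)) = 10·log₁₀(7326000) = 68.65 dB SPL.

68.65 dB SPL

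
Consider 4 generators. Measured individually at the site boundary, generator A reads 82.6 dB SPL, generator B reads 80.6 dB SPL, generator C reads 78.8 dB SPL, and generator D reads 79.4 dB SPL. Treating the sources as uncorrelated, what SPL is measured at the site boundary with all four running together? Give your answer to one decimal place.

86.6 dB SPL

Incoherent sources sum as intensities:
L_total = 10·log₁₀(10^(82.6/10) + 10^(80.6/10) + 10^(78.8/10) + 10^(79.4/10)) = 10·log₁₀(459700000) = 86.6 dB SPL.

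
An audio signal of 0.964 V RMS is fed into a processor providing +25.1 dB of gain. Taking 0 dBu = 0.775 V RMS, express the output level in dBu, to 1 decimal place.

+27.0 dBu

Input level: 20·log₁₀(0.964/0.775) = 1.90 dBu.
Output: 1.90 + 25.1 = +27.0 dBu.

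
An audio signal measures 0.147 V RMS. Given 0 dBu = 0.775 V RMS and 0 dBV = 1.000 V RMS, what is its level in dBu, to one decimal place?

dBu = 20·log₁₀(V / 0.775 V).
20·log₁₀(0.147/0.775) = -14.4 dBu.

-14.4 dBu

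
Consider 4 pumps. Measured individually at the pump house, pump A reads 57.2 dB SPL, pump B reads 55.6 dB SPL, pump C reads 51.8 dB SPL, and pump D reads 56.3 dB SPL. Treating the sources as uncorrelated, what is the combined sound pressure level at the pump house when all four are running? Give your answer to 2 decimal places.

Incoherent sources sum as intensities:
L_total = 10·log₁₀(10^(57.2/10) + 10^(55.6/10) + 10^(51.8/10) + 10^(56.3/10)) = 10·log₁₀(1466000) = 61.66 dB SPL.

61.66 dB SPL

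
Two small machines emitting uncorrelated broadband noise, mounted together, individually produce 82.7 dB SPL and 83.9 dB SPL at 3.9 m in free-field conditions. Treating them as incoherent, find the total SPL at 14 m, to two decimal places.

75.25 dB SPL

Combined at 3.9 m: 10·log₁₀(10^(82.7/10)+10^(83.9/10)) = 86.352 dB SPL.
Then apply −20·log₁₀(14/3.9) = -11.101 dB → 75.25 dB SPL.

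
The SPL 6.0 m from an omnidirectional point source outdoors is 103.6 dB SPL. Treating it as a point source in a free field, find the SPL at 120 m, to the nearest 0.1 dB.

For a point source in a free field, ΔL = −20·log₁₀(d₂/d₁).
ΔL = −20·log₁₀(120/6.0) = -26.02 dB, so L₂ = 103.6 + (-26.02) = 77.6 dB SPL.

77.6 dB SPL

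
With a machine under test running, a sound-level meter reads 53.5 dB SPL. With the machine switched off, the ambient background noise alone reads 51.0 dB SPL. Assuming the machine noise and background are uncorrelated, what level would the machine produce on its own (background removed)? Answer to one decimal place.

49.9 dB SPL

Remove the background by subtracting linear intensities:
L_src = 10·log₁₀(10^(53.5/10) − 10^(51.0/10)) = 10·log₁₀(97980) = 49.9 dB SPL.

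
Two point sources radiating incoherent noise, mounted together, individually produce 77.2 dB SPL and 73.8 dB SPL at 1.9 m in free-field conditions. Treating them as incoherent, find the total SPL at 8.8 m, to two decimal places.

65.52 dB SPL

Combined at 1.9 m: 10·log₁₀(10^(77.2/10)+10^(73.8/10)) = 78.835 dB SPL.
Then apply −20·log₁₀(8.8/1.9) = -13.315 dB → 65.52 dB SPL.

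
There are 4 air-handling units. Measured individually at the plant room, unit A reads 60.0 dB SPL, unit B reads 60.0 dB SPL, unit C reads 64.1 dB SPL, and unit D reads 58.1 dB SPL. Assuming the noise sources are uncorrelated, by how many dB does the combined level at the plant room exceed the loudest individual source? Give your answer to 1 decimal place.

3.1 dB

Uncorrelated sources add in intensity (power), not in dB.
L_total = 10·log₁₀(10^(60.0/10) + 10^(60.0/10) + 10^(64.1/10) + 10^(58.1/10)) = 67.17 dB SPL.
Excess over the loudest (64.1 dB): 67.17 − 64.1 = 3.1 dB.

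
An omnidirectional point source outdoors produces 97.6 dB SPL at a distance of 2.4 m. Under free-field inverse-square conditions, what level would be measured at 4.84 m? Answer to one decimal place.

Free-field point source: level drops by 20·log₁₀ of the distance ratio.
ΔL = −20·log₁₀(4.84/2.4) = -6.09 dB, so L₂ = 97.6 + (-6.09) = 91.5 dB SPL.

91.5 dB SPL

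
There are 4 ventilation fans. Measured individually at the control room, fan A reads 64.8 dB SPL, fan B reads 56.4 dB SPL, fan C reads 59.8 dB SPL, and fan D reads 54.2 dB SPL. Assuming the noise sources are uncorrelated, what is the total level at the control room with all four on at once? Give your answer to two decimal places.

66.70 dB SPL

Incoherent sources sum as intensities:
L_total = 10·log₁₀(10^(64.8/10) + 10^(56.4/10) + 10^(59.8/10) + 10^(54.2/10)) = 10·log₁₀(4674000) = 66.70 dB SPL.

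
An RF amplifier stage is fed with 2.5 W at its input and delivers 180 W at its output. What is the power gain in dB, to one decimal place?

18.6 dB

For a power ratio, dB = 10·log₁₀(P₂/P₁).
10·log₁₀(180/2.5) = 10·log₁₀(72.00) = 18.6 dB.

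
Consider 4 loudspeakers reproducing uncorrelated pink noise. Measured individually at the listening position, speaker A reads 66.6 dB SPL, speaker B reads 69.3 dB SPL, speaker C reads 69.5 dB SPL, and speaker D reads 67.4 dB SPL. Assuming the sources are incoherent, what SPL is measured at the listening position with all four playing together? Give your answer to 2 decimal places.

Add the sources as powers (linear), then convert back to dB:
L_total = 10·log₁₀(10^(66.6/10) + 10^(69.3/10) + 10^(69.5/10) + 10^(67.4/10)) = 10·log₁₀(27490000) = 74.39 dB SPL.

74.39 dB SPL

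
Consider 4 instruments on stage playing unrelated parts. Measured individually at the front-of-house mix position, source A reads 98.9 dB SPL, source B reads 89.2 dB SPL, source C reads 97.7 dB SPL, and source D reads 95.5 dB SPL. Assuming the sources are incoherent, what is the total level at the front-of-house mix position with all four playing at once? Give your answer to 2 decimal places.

102.56 dB SPL

Uncorrelated sources add in intensity (power), not in dB.
L_total = 10·log₁₀(10^(98.9/10) + 10^(89.2/10) + 10^(97.7/10) + 10^(95.5/10)) = 10·log₁₀(18031000000) = 102.56 dB SPL.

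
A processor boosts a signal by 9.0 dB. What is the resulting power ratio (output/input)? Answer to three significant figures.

7.94

Power ratio = 10^(dB/10).
10^(9.0/10) = 10^(0.9000) = 7.94.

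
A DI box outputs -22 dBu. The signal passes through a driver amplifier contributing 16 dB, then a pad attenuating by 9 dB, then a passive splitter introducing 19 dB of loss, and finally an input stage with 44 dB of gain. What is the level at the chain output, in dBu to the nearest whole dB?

+10 dBu

Cascaded gains and losses add directly in dB.
-22 + 16 − 9 − 19 + 44 = +10 dBu.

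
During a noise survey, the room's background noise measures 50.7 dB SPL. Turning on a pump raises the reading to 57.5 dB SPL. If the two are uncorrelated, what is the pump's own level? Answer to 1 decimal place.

56.5 dB SPL

Background correction is a power subtraction:
L_src = 10·log₁₀(10^(57.5/10) − 10^(50.7/10)) = 10·log₁₀(444900) = 56.5 dB SPL.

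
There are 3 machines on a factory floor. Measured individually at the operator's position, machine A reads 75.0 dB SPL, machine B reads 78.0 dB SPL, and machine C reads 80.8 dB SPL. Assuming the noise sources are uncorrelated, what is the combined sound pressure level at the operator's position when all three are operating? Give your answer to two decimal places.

Incoherent sources sum as intensities:
L_total = 10·log₁₀(10^(75.0/10) + 10^(78.0/10) + 10^(80.8/10)) = 10·log₁₀(214900000) = 83.32 dB SPL.

83.32 dB SPL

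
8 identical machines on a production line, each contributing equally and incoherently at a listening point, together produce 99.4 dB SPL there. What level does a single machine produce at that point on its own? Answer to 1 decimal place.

8 equal incoherent sources add 10·log₁₀(8) = 9.03 dB over one source.
L_one = 99.4 − 9.03 = 90.4 dB SPL.

90.4 dB SPL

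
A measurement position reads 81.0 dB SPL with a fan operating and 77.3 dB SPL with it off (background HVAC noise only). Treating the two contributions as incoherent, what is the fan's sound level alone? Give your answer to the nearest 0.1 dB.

Background correction is a power subtraction:
L_src = 10·log₁₀(10^(81.0/10) − 10^(77.3/10)) = 10·log₁₀(72190000) = 78.6 dB SPL.

78.6 dB SPL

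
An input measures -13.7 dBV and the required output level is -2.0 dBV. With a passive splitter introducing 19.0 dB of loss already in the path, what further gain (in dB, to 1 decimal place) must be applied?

The required make-up gain is the shortfall in the dB sum.
G = -2.0 − (-13.7) + 19.0 = 30.7 dB.

30.7 dB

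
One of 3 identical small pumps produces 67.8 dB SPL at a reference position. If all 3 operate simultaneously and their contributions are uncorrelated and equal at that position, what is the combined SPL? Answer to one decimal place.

72.6 dB SPL

3 equal incoherent sources raise the level by 10·log₁₀(3) = 4.77 dB.
L_total = 67.8 + 4.77 = 72.6 dB SPL.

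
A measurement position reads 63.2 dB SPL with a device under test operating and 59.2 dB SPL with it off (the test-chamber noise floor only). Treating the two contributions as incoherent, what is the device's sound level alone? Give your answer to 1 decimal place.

Remove the background by subtracting linear intensities:
L_src = 10·log₁₀(10^(63.2/10) − 10^(59.2/10)) = 10·log₁₀(1258000) = 61.0 dB SPL.

61.0 dB SPL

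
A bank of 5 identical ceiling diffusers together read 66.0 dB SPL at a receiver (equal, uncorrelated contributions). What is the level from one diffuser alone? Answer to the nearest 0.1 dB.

59.0 dB SPL

5 equal incoherent sources add 10·log₁₀(5) = 6.99 dB over one source.
L_one = 66.0 − 6.99 = 59.0 dB SPL.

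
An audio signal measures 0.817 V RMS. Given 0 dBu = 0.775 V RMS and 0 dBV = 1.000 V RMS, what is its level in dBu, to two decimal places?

dBu = 20·log₁₀(V / 0.775 V).
20·log₁₀(0.817/0.775) = +0.46 dBu.

+0.46 dBu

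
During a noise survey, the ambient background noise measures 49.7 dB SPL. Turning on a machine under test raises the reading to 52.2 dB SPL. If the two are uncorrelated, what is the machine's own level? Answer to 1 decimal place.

Subtract intensities: L_src = 10·log₁₀(10^(L_total/10) − 10^(L_bg/10)).
L_src = 10·log₁₀(10^(52.2/10) − 10^(49.7/10)) = 10·log₁₀(72630) = 48.6 dB SPL.

48.6 dB SPL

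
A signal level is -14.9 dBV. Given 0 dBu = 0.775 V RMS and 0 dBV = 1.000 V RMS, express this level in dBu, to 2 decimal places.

The offset between the scales is 20·log₁₀(0.775/1.000) = −2.214 dB.
So dBu = -14.9 + 2.214 = -12.69 dBu.

-12.69 dBu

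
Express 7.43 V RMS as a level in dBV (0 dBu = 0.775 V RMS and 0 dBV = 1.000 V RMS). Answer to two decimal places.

dBV = 20·log₁₀(V / 1.000 V).
20·log₁₀(7.43/1.000) = +17.42 dBV.

+17.42 dBV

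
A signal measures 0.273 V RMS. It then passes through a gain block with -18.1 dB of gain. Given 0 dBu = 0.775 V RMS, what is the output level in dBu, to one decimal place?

Input level: 20·log₁₀(0.273/0.775) = -9.06 dBu.
Output: -9.06 − 18.1 = -27.2 dBu.

-27.2 dBu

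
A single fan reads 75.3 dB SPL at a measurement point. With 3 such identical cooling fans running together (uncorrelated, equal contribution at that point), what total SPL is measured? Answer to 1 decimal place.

80.1 dB SPL

3 equal incoherent sources raise the level by 10·log₁₀(3) = 4.77 dB.
L_total = 75.3 + 4.77 = 80.1 dB SPL.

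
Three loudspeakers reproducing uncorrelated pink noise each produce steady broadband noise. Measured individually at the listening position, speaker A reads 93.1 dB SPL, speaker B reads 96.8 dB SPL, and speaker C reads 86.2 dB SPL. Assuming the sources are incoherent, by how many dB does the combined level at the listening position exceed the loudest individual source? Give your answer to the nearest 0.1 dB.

Uncorrelated sources add in intensity (power), not in dB.
L_total = 10·log₁₀(10^(93.1/10) + 10^(96.8/10) + 10^(86.2/10)) = 98.60 dB SPL.
Excess over the loudest (96.8 dB): 98.60 − 96.8 = 1.8 dB.

1.8 dB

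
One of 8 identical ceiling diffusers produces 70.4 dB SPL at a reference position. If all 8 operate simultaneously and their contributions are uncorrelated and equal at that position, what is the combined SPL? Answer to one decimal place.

8 equal incoherent sources raise the level by 10·log₁₀(8) = 9.03 dB.
L_total = 70.4 + 9.03 = 79.4 dB SPL.

79.4 dB SPL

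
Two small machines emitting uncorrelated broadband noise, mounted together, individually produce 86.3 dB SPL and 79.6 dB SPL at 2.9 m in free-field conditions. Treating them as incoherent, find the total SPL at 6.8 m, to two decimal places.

Combined at 2.9 m: 10·log₁₀(10^(86.3/10)+10^(79.6/10)) = 87.141 dB SPL.
Then apply −20·log₁₀(6.8/2.9) = -7.402 dB → 79.74 dB SPL.

79.74 dB SPL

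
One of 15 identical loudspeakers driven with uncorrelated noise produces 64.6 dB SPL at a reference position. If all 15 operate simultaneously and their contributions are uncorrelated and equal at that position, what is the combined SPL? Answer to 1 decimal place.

15 equal incoherent sources raise the level by 10·log₁₀(15) = 11.76 dB.
L_total = 64.6 + 11.76 = 76.4 dB SPL.

76.4 dB SPL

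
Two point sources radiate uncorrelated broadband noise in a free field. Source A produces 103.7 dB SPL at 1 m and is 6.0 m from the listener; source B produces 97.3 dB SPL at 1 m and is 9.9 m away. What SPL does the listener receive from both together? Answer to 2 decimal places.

At the listener: L_A = 103.7 − 20·log₁₀(6.0) = 88.137 dB; L_B = 97.3 − 20·log₁₀(9.9) = 77.387 dB.
Combined: 10·log₁₀(10^(88.137/10)+10^(77.387/10)) = 88.49 dB SPL.

88.49 dB SPL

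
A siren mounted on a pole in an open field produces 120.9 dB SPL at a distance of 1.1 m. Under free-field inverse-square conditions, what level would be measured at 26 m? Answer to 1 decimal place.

Free-field point source: level drops by 20·log₁₀ of the distance ratio.
ΔL = −20·log₁₀(26/1.1) = -27.47 dB, so L₂ = 120.9 + (-27.47) = 93.4 dB SPL.

93.4 dB SPL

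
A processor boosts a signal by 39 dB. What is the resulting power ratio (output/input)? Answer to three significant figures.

Power ratio = 10^(dB/10).
10^(39/10) = 10^(3.900) = 7940.

7940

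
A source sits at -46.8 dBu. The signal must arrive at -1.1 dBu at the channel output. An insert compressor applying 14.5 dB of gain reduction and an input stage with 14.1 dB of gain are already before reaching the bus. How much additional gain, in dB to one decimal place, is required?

46.1 dB

The required make-up gain is the shortfall in the dB sum.
G = -1.1 − (-46.8) + 14.5 − 14.1 = 46.1 dB.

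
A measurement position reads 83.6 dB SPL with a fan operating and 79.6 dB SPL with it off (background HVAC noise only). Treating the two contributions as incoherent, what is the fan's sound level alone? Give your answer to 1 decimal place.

Remove the background by subtracting linear intensities:
L_src = 10·log₁₀(10^(83.6/10) − 10^(79.6/10)) = 10·log₁₀(137900000) = 81.4 dB SPL.

81.4 dB SPL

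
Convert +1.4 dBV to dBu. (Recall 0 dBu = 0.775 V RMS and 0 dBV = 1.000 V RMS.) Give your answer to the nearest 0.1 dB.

The offset between the scales is 20·log₁₀(0.775/1.000) = −2.214 dB.
So dBu = +1.4 + 2.214 = +3.6 dBu.

+3.6 dBu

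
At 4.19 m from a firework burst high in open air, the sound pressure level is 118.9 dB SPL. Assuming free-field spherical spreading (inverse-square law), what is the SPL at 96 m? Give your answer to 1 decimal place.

91.7 dB SPL

For a point source in a free field, ΔL = −20·log₁₀(d₂/d₁).
ΔL = −20·log₁₀(96/4.19) = -27.20 dB, so L₂ = 118.9 + (-27.20) = 91.7 dB SPL.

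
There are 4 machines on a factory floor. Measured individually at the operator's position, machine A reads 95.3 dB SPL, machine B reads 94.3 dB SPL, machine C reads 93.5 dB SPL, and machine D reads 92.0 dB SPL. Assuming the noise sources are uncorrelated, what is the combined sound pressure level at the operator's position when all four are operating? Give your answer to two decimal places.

99.96 dB SPL

Uncorrelated sources add in intensity (power), not in dB.
L_total = 10·log₁₀(10^(95.3/10) + 10^(94.3/10) + 10^(93.5/10) + 10^(92.0/10)) = 10·log₁₀(9904000000) = 99.96 dB SPL.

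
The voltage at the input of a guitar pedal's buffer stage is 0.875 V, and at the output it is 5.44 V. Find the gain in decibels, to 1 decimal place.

For a voltage ratio, dB = 20·log₁₀(V₂/V₁).
20·log₁₀(5.44/0.875) = 20·log₁₀(6.217) = 15.9 dB.

15.9 dB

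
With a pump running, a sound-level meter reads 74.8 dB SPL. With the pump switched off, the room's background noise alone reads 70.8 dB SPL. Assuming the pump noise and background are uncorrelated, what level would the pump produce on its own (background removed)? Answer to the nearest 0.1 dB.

72.6 dB SPL

Background correction is a power subtraction:
L_src = 10·log₁₀(10^(74.8/10) − 10^(70.8/10)) = 10·log₁₀(18180000) = 72.6 dB SPL.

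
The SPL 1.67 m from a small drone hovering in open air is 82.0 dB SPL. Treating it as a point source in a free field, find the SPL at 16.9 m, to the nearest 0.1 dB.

Inverse-square spreading gives ΔL = −20·log₁₀(d₂/d₁).
ΔL = −20·log₁₀(16.9/1.67) = -20.10 dB, so L₂ = 82.0 + (-20.10) = 61.9 dB SPL.

61.9 dB SPL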